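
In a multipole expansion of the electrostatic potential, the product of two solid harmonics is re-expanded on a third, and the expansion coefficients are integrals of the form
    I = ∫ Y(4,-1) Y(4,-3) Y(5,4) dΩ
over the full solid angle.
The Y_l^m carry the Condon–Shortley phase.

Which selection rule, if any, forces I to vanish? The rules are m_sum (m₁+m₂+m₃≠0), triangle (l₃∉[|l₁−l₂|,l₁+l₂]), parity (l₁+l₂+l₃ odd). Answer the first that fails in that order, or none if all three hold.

parity

m₁+m₂+m₃ = -1 − 3 + 4 = 0  ✓
triangle: |4−4|=0 ≤ l₃=5 ≤ 4+4=8  ✓
parity: l₁+l₂+l₃ = 13 is odd  ✗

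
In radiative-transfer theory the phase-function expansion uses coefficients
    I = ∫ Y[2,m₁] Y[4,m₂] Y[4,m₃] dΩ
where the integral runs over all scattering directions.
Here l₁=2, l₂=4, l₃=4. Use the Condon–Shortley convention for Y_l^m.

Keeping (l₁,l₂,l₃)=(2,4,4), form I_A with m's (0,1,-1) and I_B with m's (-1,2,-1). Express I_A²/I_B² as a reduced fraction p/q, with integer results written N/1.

289/243

Shared (l₁,l₂,l₃)=(2,4,4): N and (l;000)² cancel in I_A²/I_B².
A: Δ = 2!·2!·6!/11! = 1/13860; Racah Σ t=0..2: t=0:+1/480 t=1:−1/48 t=2:+1/144 = -17/1440; ⇒ 3j(2 4 4; 0 1 -1)² = 289/13860, sgn +1
B: Δ = 2!·2!·6!/11! = 1/13860; Racah Σ t=1..2: t=1:−1/240 t=2:+1/96 = 1/160; ⇒ 3j(2 4 4; -1 2 -1)² = 27/1540, sgn -1
I_A²/I_B² = (289/13860)/(27/1540) = 289/243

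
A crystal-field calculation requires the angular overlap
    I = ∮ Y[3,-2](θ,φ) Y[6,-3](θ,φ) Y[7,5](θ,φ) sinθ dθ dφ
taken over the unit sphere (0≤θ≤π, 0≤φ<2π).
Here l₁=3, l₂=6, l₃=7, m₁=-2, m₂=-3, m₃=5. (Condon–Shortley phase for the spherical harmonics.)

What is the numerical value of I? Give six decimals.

-0.123141

Rules hold: Σm=0, L=16 even, 3≤7≤9.
N = 7·13·15 = 1365
Δ = 2!·4!·10!/17! = 1/2042040
Racah Σ t=0..2: t=0:+1/207360 t=1:−1/57600 t=2:+1/207360 = -1/129600
⇒ 3j(3 6 7; 0 0 0)² = 168/12155, sgn +1
Racah Σ t=1..2: t=1:−1/1935360 t=2:+1/4354560 = -1/3483648
⇒ 3j(3 6 7; -2 -3 5)² = 125/12376, sgn -1
4πI² = N·(3j₀)²·(3jₘ)² = 7875/41327
I = -1·√(0.190553/4π) = -0.12314121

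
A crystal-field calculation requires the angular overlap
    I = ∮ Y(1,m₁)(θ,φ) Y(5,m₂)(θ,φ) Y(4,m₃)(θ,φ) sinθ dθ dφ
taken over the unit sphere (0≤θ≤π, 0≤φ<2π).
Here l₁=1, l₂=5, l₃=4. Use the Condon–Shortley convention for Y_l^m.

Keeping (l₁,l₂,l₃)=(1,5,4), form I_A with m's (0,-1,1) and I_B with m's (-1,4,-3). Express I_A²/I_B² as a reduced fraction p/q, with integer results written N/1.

Same 1,5,4: normalisation and zero-m 3j drop out of the ratio.
A: Δ: 2! 0! 8! / 11! → 1/495; sum: t=1:−1/720 = -1/720; 3j²(1 5 4; 0 -1 1) = Δ·Π!·Σ² = 8/165  (sign +1)
B: Δ: 2! 0! 8! / 11! → 1/495; sum: t=2:+1/10080 = 1/10080; 3j²(1 5 4; -1 4 -3) = Δ·Π!·Σ² = 4/55  (sign -1)
I_A²/I_B² = (8/165)/(4/55) = 2/3

2/3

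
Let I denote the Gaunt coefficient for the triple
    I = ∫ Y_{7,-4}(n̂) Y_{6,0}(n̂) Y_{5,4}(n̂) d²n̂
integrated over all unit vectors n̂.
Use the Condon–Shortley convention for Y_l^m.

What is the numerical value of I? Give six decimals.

-0.050867

Checks pass: Σm=0; 18 even; l₃=5∈[1,13].
(2·7+1)(2·6+1)(2·5+1) = 2145
Δ: 8! 6! 4! / 19! → 1/174594420
sum: t=2:+1/4147200 t=3:−1/207360 t=4:+1/82944 t=5:−1/207360 t=6:+1/4147200 = 1/345600
3j²(7 6 5; 0 0 0) = Δ·Π!·Σ² = 420/46189  (sign -1)
sum: t=5:−1/3110400 t=6:+1/4147200 = -1/12441600
3j²(7 6 5; -4 0 4) = Δ·Π!·Σ² = 7/4199  (sign +1)
combine: 4πI² = 2145·420/46189·7/4199 = 44100/1356277
take √, sign -1: I = -0.05086747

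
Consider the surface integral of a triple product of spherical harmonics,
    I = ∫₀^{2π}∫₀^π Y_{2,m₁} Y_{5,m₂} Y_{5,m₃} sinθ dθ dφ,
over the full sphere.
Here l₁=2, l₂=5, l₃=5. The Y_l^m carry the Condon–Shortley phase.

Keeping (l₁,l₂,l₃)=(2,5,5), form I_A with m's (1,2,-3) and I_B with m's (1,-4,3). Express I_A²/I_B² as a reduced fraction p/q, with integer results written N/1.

100/147

l's match ⇒ only the (l;m) 3-j factors differ between A and B.
A: triangle coeff Δ(2,5,5) = 1/38610; Σ_t [0,1]: t=0:+1/10080 t=1:−1/2880 = -1/4032; (3j)²=10/429 [(2 5 5; 1 2 -3)], sign=-1
B: triangle coeff Δ(2,5,5) = 1/38610; Σ_t [0,1]: t=0:+1/10080 t=1:−1/80640 = 1/11520; (3j)²=49/1430 [(2 5 5; 1 -4 3)], sign=+1
I_A²/I_B² = (10/429)/(49/1430) = 100/147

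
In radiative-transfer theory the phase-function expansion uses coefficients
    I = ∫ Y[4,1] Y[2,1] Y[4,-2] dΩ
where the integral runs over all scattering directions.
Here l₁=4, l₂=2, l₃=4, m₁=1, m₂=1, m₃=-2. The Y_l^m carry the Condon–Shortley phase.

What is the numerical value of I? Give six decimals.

0.127700

m-sum 0 ✓  L=10 even ✓  2≤4≤6 ✓
Π(2lᵢ+1) = 9×5×9 = 405
triangle coeff Δ(4,2,4) = 1/13860
Σ_t [0,2]: t=0:+1/192 t=1:−1/36 t=2:+1/192 = -5/288
(3j)²=20/693 [(4 2 4; 0 0 0)], sign=-1
Σ_t [1,2]: t=1:−1/96 t=2:+1/240 = -1/160
(3j)²=27/1540 [(4 2 4; 1 1 -2)], sign=-1
⇒ 4πI² = 1215/5929
I = (+1)√(1215/5929/(4π)) = 0.12770047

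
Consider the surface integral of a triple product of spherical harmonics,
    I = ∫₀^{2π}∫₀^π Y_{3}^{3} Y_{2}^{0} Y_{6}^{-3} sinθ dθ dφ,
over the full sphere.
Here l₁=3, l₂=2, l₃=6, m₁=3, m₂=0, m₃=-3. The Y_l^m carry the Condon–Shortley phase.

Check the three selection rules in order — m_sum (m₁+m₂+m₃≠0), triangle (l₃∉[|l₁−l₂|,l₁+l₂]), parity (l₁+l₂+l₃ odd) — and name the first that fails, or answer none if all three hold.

azimuthal sum: 3 + 0 − 3 = 0  ✓
1 ≤ 6 ≤ 5 (triangle on l)  ✗
L = 3 + 2 + 6 = 11 (odd)

triangle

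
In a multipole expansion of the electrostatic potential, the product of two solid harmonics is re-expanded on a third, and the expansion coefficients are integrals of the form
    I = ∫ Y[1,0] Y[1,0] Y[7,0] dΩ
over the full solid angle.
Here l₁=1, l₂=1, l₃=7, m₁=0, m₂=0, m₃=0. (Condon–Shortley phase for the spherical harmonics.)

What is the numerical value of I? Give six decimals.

0.000000

l₃=7 ∉ [0,2] — triangle fails ⇒ I = 0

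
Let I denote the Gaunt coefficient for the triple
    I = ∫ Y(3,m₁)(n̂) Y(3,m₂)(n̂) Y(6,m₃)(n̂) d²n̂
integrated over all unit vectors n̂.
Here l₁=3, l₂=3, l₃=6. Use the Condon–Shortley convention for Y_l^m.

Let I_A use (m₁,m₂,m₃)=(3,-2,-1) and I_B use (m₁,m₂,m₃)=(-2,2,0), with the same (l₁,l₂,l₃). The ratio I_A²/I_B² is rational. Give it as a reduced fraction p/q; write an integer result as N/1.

7/36

Shared (l₁,l₂,l₃)=(3,3,6): N and (l;000)² cancel in I_A²/I_B².
A: Δ = 0!·6!·6!/13! = 1/12012; Racah Σ t=0..0: t=0:+1/86400 = 1/86400; ⇒ 3j(3 3 6; 3 -2 -1)² = 1/1716, sgn -1
B: Δ = 0!·6!·6!/13! = 1/12012; Racah Σ t=0..0: t=0:+1/14400 = 1/14400; ⇒ 3j(3 3 6; -2 2 0)² = 3/1001, sgn +1
I_A²/I_B² = (1/1716)/(3/1001) = 7/36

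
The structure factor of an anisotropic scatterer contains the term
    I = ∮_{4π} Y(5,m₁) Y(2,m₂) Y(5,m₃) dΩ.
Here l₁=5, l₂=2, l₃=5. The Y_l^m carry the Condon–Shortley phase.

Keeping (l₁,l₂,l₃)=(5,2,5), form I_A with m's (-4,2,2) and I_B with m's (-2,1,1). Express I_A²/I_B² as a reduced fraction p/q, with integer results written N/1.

Same 5,2,5: normalisation and zero-m 3j drop out of the ratio.
A: Δ: 2! 8! 2! / 13! → 1/38610; sum: t=2:+1/20160 = 1/20160; 3j²(5 2 5; -4 2 2) = Δ·Π!·Σ² = 12/715  (sign -1)
B: Δ: 2! 8! 2! / 13! → 1/38610; sum: t=1:−1/2880 t=2:+1/1440 = 1/2880; 3j²(5 2 5; -2 1 1) = Δ·Π!·Σ² = 7/715  (sign +1)
I_A²/I_B² = (12/715)/(7/715) = 12/7

12/7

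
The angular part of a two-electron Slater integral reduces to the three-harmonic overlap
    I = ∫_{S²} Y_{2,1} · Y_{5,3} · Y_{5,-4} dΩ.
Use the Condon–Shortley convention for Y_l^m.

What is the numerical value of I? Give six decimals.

m-sum 0 ✓  L=12 even ✓  3≤5≤7 ✓
Π(2lᵢ+1) = 5×11×11 = 605
triangle coeff Δ(2,5,5) = 1/38610
Σ_t [0,2]: t=0:+1/2880 t=1:−1/576 t=2:+1/2880 = -1/960
(3j)²=10/429 [(2 5 5; 0 0 0)], sign=+1
Σ_t [0,1]: t=0:+1/80640 t=1:−1/10080 = -1/11520
(3j)²=49/1430 [(2 5 5; 1 3 -4)], sign=+1
⇒ 4πI² = 245/507
I = (+1)√(245/507/(4π)) = 0.19609844

0.196098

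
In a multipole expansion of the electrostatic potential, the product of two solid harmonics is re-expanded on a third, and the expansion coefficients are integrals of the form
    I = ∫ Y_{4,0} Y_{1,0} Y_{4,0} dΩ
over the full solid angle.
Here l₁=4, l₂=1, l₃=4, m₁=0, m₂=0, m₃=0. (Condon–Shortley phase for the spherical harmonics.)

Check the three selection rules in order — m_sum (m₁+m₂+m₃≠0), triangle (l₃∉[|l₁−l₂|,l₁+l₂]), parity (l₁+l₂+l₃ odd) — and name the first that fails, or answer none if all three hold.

Σmᵢ = 0  ✓
l₃∈[|l₁−l₂|,l₁+l₂]=[3,5], have l₃=4  ✓
Σlᵢ = 9 ⇒ odd  ✗

parity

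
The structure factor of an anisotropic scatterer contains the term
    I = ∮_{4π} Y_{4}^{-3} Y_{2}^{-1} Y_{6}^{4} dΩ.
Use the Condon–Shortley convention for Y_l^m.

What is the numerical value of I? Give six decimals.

0.246389

Rules hold: Σm=0, L=12 even, 2≤6≤6.
N = 9·5·13 = 585
Δ = 0!·8!·4!/13! = 1/6435
Racah Σ t=0..0: t=0:+1/2304 = 1/2304
⇒ 3j(4 2 6; 0 0 0)² = 5/143, sgn +1
Racah Σ t=0..0: t=0:+1/30240 = 1/30240
⇒ 3j(4 2 6; -3 -1 4)² = 16/429, sgn +1
4πI² = N·(3j₀)²·(3jₘ)² = 1200/1573
I = +1·√(0.762873/4π) = 0.24638901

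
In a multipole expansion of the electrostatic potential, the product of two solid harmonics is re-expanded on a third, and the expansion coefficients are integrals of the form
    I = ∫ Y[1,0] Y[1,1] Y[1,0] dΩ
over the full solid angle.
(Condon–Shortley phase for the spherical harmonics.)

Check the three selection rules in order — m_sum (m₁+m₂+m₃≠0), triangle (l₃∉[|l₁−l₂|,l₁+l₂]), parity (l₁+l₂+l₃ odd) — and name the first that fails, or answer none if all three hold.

m_sum

m₁+m₂+m₃ = 0 + 1 + 0 = 1  ✗
triangle: |1−1|=0 ≤ l₃=1 ≤ 1+1=2
parity: l₁+l₂+l₃ = 3 is odd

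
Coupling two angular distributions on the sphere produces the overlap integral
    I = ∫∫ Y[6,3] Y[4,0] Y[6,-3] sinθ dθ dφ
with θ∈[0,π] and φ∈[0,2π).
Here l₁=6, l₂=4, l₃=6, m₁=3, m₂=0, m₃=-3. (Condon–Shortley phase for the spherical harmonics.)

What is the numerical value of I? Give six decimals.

0.081461

Rules hold: Σm=0, L=16 even, 2≤6≤10.
N = 13·9·13 = 1521
Δ = 4!·8!·4!/17! = 1/15315300
Racah Σ t=0..4: t=0:+1/829440 t=1:−1/25920 t=2:+1/9216 t=3:−1/25920 t=4:+1/829440 = 7/207360
⇒ 3j(6 4 6; 0 0 0)² = 28/2431, sgn +1
Racah Σ t=0..3: t=0:+1/414720 t=1:−1/51840 t=2:+1/80640 t=3:−1/1451520 = -1/193536
⇒ 3j(6 4 6; 3 0 -3)² = 81/17017, sgn +1
4πI² = N·(3j₀)²·(3jₘ)² = 2916/34969
I = +1·√(0.0833881/4π) = 0.08146053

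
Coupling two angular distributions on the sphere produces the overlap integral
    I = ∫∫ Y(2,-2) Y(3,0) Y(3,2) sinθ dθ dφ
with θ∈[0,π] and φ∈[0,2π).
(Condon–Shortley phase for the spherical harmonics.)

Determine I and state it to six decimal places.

Checks pass: Σm=0; 8 even; l₃=3∈[1,5].
(2·2+1)(2·3+1)(2·3+1) = 245
Δ: 2! 2! 4! / 9! → 1/3780
sum: t=0:+1/24 t=1:−1/4 t=2:+1/24 = -1/6
3j²(2 3 3; 0 0 0) = Δ·Π!·Σ² = 4/105  (sign +1)
sum: t=2:+1/24 = 1/24
3j²(2 3 3; -2 0 2) = Δ·Π!·Σ² = 1/21  (sign -1)
combine: 4πI² = 245·4/105·1/21 = 4/9
take √, sign -1: I = -0.18806319

-0.188063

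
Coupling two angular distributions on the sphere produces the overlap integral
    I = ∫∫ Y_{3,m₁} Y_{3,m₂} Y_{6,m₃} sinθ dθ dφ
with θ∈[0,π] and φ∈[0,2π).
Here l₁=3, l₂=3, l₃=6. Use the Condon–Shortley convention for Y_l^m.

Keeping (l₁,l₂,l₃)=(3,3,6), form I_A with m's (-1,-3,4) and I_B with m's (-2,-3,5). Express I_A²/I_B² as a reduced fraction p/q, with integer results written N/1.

l's match ⇒ only the (l;m) 3-j factors differ between A and B.
A: triangle coeff Δ(3,3,6) = 1/12012; Σ_t [0,0]: t=0:+1/34560 = 1/34560; (3j)²=5/286 [(3 3 6; -1 -3 4)], sign=+1
B: triangle coeff Δ(3,3,6) = 1/12012; Σ_t [0,0]: t=0:+1/86400 = 1/86400; (3j)²=1/26 [(3 3 6; -2 -3 5)], sign=-1
I_A²/I_B² = (5/286)/(1/26) = 5/11

5/11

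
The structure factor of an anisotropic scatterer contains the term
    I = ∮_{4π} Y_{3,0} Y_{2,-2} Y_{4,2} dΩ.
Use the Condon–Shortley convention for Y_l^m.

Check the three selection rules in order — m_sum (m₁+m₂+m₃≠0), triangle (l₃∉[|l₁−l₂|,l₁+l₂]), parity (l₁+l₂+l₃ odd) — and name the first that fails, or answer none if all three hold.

parity

m₁+m₂+m₃ = 0 − 2 + 2 = 0  ✓
triangle: |3−2|=1 ≤ l₃=4 ≤ 3+2=5  ✓
parity: l₁+l₂+l₃ = 9 is odd  ✗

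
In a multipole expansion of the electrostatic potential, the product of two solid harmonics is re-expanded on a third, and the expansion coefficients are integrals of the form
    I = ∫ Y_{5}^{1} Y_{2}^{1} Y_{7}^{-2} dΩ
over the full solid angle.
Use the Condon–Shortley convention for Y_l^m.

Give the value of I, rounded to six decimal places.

Rules hold: Σm=0, L=14 even, 3≤7≤7.
N = 11·5·15 = 825
Δ = 0!·10!·4!/15! = 1/15015
Racah Σ t=0..0: t=0:+1/57600 = 1/57600
⇒ 3j(5 2 7; 0 0 0)² = 21/715, sgn -1
Racah Σ t=0..0: t=0:+1/103680 = 1/103680
⇒ 3j(5 2 7; 1 1 -2)² = 4/143, sgn -1
4πI² = N·(3j₀)²·(3jₘ)² = 1260/1859
I = +1·√(0.677784/4π) = 0.23224194

0.232242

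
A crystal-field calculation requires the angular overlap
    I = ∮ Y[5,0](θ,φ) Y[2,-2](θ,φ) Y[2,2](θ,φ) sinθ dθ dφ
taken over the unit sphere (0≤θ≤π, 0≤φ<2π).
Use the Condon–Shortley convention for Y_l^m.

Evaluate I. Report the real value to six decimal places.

0.000000

triangle: need 3≤l₃≤7, have 2; I=0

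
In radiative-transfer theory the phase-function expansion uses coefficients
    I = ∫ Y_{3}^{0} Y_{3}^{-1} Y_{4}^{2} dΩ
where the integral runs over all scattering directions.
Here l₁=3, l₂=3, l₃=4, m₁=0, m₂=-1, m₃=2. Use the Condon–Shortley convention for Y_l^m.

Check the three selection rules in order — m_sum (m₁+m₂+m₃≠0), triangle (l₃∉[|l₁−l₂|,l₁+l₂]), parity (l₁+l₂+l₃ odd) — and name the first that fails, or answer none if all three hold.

m₁+m₂+m₃ = 0 − 1 + 2 = 1  ✗
triangle: |3−3|=0 ≤ l₃=4 ≤ 3+3=6
parity: l₁+l₂+l₃ = 10 is even

m_sum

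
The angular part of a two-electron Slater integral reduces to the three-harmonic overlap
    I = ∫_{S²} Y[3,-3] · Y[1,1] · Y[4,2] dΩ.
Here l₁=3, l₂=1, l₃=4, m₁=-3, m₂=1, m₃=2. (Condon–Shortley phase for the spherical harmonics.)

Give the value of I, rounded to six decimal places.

Rules hold: Σm=0, L=8 even, 2≤4≤4.
N = 7·3·9 = 189
Δ = 0!·6!·2!/9! = 1/252
Racah Σ t=0..0: t=0:+1/36 = 1/36
⇒ 3j(3 1 4; 0 0 0)² = 4/63, sgn +1
Racah Σ t=0..0: t=0:+1/1440 = 1/1440
⇒ 3j(3 1 4; -3 1 2)² = 1/252, sgn +1
4πI² = N·(3j₀)²·(3jₘ)² = 1/21
I = +1·√(0.047619/4π) = 0.06155813

0.061558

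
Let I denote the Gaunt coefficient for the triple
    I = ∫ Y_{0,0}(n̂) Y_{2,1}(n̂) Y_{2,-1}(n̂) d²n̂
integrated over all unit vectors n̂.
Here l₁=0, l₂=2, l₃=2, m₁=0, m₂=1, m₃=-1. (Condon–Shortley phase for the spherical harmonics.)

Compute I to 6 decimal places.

-0.282095

Checks pass: Σm=0; 4 even; l₃=2∈[2,2].
(2·0+1)(2·2+1)(2·2+1) = 25
Δ: 0! 0! 4! / 5! → 1/5
sum: t=0:+1/4 = 1/4
3j²(0 2 2; 0 0 0) = Δ·Π!·Σ² = 1/5  (sign +1)
sum: t=0:+1/6 = 1/6
3j²(0 2 2; 0 1 -1) = Δ·Π!·Σ² = 1/5  (sign -1)
combine: 4πI² = 25·1/5·1/5 = 1/1
take √, sign -1: I = -0.28209479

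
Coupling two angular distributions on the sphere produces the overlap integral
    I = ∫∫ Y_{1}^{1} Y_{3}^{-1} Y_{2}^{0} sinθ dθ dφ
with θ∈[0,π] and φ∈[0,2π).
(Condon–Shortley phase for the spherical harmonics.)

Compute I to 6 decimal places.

-0.202301

Checks pass: Σm=0; 6 even; l₃=2∈[2,4].
(2·1+1)(2·3+1)(2·2+1) = 105
Δ: 2! 0! 4! / 7! → 1/105
sum: t=1:−1/4 = -1/4
3j²(1 3 2; 0 0 0) = Δ·Π!·Σ² = 3/35  (sign -1)
sum: t=0:+1/8 = 1/8
3j²(1 3 2; 1 -1 0) = Δ·Π!·Σ² = 2/35  (sign +1)
combine: 4πI² = 105·3/35·2/35 = 18/35
take √, sign -1: I = -0.20230066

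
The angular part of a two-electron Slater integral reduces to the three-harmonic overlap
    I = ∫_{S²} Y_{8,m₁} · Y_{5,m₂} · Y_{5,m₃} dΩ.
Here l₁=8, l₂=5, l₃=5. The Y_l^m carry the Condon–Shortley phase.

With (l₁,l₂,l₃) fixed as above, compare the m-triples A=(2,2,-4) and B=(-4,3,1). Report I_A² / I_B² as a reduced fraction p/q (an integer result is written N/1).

l's match ⇒ only the (l;m) 3-j factors differ between A and B.
A: triangle coeff Δ(8,5,5) = 1/37413090; Σ_t [5,6]: t=5:−1/7257600 t=6:+1/58060800 = -1/8294400; (3j)²=1029/92378 [(8 5 5; 2 2 -4)], sign=+1
B: triangle coeff Δ(8,5,5) = 1/37413090; Σ_t [6,8]: t=6:+1/4147200 t=7:−1/3628800 t=8:+1/46448640 = -1/77414400; (3j)²=3/41990 [(8 5 5; -4 3 1)], sign=-1
I_A²/I_B² = (1029/92378)/(3/41990) = 1715/11

1715/11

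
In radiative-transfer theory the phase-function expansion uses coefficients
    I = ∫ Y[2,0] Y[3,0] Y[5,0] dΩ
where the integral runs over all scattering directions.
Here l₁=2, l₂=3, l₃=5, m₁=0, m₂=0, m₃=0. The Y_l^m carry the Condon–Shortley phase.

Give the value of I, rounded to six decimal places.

Rules hold: Σm=0, L=10 even, 1≤5≤5.
N = 5·7·11 = 385
Δ = 0!·4!·6!/11! = 1/2310
Racah Σ t=0..0: t=0:+1/144 = 1/144
⇒ 3j(2 3 5; 0 0 0)² = 10/231, sgn -1
(m-triple is (0,0,0) — same symbol as above.)
4πI² = N·(3j₀)²·(3jₘ)² = 500/693
I = +1·√(0.721501/4π) = 0.23961470

0.239615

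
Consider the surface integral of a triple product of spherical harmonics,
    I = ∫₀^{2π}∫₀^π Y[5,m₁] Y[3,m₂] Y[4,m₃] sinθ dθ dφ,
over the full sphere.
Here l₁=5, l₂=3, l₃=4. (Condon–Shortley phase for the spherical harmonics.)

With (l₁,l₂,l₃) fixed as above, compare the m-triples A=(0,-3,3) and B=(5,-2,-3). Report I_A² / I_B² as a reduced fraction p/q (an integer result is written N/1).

3/14

Same 5,3,4: normalisation and zero-m 3j drop out of the ratio.
A: Δ: 4! 6! 2! / 13! → 1/180180; sum: t=0:+1/5760 = 1/5760; 3j²(5 3 4; 0 -3 3) = Δ·Π!·Σ² = 5/572  (sign -1)
B: Δ: 4! 6! 2! / 13! → 1/180180; sum: t=0:+1/17280 = 1/17280; 3j²(5 3 4; 5 -2 -3) = Δ·Π!·Σ² = 35/858  (sign -1)
I_A²/I_B² = (5/572)/(35/858) = 3/14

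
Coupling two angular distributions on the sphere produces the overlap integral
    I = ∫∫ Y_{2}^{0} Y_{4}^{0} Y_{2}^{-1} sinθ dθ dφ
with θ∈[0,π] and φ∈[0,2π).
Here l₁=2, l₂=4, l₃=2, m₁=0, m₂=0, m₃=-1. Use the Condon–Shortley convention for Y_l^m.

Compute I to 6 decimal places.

Σmᵢ = -1 ≠ 0, so the φ-integral vanishes; I = 0

0.000000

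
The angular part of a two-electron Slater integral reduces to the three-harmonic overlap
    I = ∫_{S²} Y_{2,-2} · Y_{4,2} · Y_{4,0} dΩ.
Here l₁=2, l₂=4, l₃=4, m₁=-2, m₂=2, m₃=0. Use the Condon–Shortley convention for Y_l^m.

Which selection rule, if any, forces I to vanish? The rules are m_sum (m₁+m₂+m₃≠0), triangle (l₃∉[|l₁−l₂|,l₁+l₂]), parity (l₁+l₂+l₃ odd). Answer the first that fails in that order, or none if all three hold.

azimuthal sum: -2 + 2 + 0 = 0  ✓
2 ≤ 4 ≤ 6 (triangle on l)  ✓
L = 2 + 4 + 4 = 10 (even)  ✓

none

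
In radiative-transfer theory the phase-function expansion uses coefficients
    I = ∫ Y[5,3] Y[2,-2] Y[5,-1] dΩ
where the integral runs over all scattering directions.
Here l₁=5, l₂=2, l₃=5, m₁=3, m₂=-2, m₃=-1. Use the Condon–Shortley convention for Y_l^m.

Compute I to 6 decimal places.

Checks pass: Σm=0; 12 even; l₃=5∈[3,7].
(2·5+1)(2·2+1)(2·5+1) = 605
Δ: 2! 8! 2! / 13! → 1/38610
sum: t=0:+1/2880 t=1:−1/576 t=2:+1/2880 = -1/960
3j²(5 2 5; 0 0 0) = Δ·Π!·Σ² = 10/429  (sign +1)
sum: t=0:+1/5760 = 1/5760
3j²(5 2 5; 3 -2 -1) = Δ·Π!·Σ² = 56/2145  (sign +1)
combine: 4πI² = 605·10/429·56/2145 = 560/1521
take √, sign +1: I = 0.17116875

0.171169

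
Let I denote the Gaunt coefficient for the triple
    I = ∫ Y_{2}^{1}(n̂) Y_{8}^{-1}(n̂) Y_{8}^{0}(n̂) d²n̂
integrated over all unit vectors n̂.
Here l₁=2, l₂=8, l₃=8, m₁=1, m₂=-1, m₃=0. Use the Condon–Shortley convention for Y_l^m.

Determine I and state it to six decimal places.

m-sum 0 ✓  L=18 even ✓  6≤8≤10 ✓
Π(2lᵢ+1) = 5×17×17 = 1445
triangle coeff Δ(2,8,8) = 1/348840
Σ_t [0,2]: t=0:+1/116121600 t=1:−1/25401600 t=2:+1/116121600 = -1/45158400
(3j)²=24/1615 [(2 8 8; 0 0 0)], sign=-1
Σ_t [0,1]: t=0:+1/50803200 t=1:−1/58060800 = 1/406425600
(3j)²=1/3230 [(2 8 8; 1 -1 0)], sign=+1
⇒ 4πI² = 12/1805
I = (-1)√(12/1805/(4π)) = -0.02300102

-0.023001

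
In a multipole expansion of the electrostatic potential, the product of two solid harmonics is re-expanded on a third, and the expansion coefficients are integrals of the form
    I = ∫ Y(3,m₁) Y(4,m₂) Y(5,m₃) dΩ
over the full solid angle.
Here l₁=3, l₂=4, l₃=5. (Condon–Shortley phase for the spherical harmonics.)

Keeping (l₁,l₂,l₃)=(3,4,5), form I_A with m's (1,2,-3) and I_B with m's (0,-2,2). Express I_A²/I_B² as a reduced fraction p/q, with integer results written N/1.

Same 3,4,5: normalisation and zero-m 3j drop out of the ratio.
A: Δ: 2! 4! 6! / 13! → 1/180180; sum: t=0:+1/5760 t=1:−1/720 t=2:+1/2304 = -1/1280; 3j²(3 4 5; 1 2 -3) = Δ·Π!·Σ² = 27/1430  (sign -1)
B: Δ: 2! 4! 6! / 13! → 1/180180; sum: t=0:+1/576 t=1:−1/480 t=2:+1/8640 = -1/4320; 3j²(3 4 5; 0 -2 2) = Δ·Π!·Σ² = 1/2145  (sign +1)
I_A²/I_B² = (27/1430)/(1/2145) = 81/2

81/2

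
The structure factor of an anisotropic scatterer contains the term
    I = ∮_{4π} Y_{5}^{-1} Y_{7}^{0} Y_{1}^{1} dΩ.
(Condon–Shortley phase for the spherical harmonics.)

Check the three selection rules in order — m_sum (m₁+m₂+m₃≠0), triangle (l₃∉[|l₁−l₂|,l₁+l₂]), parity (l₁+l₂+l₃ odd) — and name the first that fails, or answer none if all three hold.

triangle

m₁+m₂+m₃ = -1 + 0 + 1 = 0  ✓
triangle: |5−7|=2 ≤ l₃=1 ≤ 5+7=12  ✗
parity: l₁+l₂+l₃ = 13 is odd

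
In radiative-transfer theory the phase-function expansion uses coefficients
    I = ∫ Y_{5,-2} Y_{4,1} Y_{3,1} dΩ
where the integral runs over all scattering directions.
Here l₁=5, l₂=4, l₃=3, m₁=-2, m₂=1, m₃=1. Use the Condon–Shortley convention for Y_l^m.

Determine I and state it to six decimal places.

Rules hold: Σm=0, L=12 even, 1≤3≤9.
N = 11·9·7 = 693
Δ = 6!·4!·2!/13! = 1/180180
Racah Σ t=2..4: t=2:+1/576 t=3:−1/144 t=4:+1/576 = -1/288
⇒ 3j(5 4 3; 0 0 0)² = 20/1001, sgn +1
Racah Σ t=3..5: t=3:−1/1728 t=4:+1/288 t=5:−1/960 = 1/540
⇒ 3j(5 4 3; -2 1 1)² = 128/6435, sgn +1
4πI² = N·(3j₀)²·(3jₘ)² = 512/1859
I = +1·√(0.275417/4π) = 0.14804384

0.148044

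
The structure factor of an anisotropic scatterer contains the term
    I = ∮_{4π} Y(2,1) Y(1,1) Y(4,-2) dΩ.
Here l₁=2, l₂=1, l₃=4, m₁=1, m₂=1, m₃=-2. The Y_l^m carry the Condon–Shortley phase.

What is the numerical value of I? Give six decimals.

|2−1|≤4≤2+1 violated ⇒ I = 0

0.000000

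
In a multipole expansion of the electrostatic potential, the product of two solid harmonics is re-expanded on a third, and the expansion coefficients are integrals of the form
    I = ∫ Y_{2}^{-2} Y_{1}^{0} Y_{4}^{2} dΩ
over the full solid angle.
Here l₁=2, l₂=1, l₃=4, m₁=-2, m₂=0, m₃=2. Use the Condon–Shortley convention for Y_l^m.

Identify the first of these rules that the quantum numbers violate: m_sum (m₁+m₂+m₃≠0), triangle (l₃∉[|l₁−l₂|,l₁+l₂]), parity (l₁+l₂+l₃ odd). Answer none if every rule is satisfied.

azimuthal sum: -2 + 0 + 2 = 0  ✓
1 ≤ 4 ≤ 3 (triangle on l)  ✗
L = 2 + 1 + 4 = 7 (odd)

triangle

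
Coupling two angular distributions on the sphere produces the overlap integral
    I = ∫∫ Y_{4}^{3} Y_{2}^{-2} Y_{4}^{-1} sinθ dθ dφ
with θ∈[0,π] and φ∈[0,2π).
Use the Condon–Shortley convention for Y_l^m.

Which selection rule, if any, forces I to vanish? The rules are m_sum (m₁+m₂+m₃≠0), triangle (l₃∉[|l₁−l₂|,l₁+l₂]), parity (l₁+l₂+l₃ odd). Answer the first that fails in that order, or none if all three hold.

none

azimuthal sum: 3 − 2 − 1 = 0  ✓
2 ≤ 4 ≤ 6 (triangle on l)  ✓
L = 4 + 2 + 4 = 10 (even)  ✓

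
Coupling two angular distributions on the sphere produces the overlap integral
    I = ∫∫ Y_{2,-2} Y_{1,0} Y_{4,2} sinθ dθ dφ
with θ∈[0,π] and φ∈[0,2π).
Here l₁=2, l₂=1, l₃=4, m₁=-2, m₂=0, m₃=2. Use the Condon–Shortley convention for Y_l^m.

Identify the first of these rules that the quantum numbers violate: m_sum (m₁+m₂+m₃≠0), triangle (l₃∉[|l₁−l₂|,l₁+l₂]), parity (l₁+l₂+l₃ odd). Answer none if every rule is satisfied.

triangle

m₁+m₂+m₃ = -2 + 0 + 2 = 0  ✓
triangle: |2−1|=1 ≤ l₃=4 ≤ 2+1=3  ✗
parity: l₁+l₂+l₃ = 7 is odd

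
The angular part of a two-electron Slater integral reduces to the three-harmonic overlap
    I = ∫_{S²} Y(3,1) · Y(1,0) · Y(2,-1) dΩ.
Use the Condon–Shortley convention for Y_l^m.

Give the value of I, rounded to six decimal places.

-0.233597

m-sum 0 ✓  L=6 even ✓  2≤2≤4 ✓
Π(2lᵢ+1) = 7×3×5 = 105
triangle coeff Δ(3,1,2) = 1/105
Σ_t [1,1]: t=1:−1/4 = -1/4
(3j)²=3/35 [(3 1 2; 0 0 0)], sign=-1
Σ_t [1,1]: t=1:−1/6 = -1/6
(3j)²=8/105 [(3 1 2; 1 0 -1)], sign=+1
⇒ 4πI² = 24/35
I = (-1)√(24/35/(4π)) = -0.23359668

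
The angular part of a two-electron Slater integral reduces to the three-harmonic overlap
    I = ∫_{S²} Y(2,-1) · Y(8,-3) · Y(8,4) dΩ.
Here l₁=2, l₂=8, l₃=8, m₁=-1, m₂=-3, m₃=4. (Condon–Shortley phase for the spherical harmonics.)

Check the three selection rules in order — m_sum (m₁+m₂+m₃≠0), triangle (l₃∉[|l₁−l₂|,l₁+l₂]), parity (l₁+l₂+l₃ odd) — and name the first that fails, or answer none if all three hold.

azimuthal sum: -1 − 3 + 4 = 0  ✓
6 ≤ 8 ≤ 10 (triangle on l)  ✓
L = 2 + 8 + 8 = 18 (even)  ✓

none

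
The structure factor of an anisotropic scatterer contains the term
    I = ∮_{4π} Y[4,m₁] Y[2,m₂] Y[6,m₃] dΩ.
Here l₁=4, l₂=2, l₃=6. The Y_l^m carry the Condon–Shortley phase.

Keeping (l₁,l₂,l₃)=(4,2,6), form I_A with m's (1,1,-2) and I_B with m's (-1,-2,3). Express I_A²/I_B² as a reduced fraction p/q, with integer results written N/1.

l's match ⇒ only the (l;m) 3-j factors differ between A and B.
A: triangle coeff Δ(4,2,6) = 1/6435; Σ_t [0,0]: t=0:+1/4320 = 1/4320; (3j)²=224/6435 [(4 2 6; 1 1 -2)], sign=+1
B: triangle coeff Δ(4,2,6) = 1/6435; Σ_t [0,0]: t=0:+1/17280 = 1/17280; (3j)²=14/715 [(4 2 6; -1 -2 3)], sign=-1
I_A²/I_B² = (224/6435)/(14/715) = 16/9

16/9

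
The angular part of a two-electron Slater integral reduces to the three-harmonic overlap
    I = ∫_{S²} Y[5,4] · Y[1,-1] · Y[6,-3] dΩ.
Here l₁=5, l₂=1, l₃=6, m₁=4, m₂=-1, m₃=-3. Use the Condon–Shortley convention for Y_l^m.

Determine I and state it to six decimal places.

m-sum 0 ✓  L=12 even ✓  4≤6≤6 ✓
Π(2lᵢ+1) = 11×3×13 = 429
triangle coeff Δ(5,1,6) = 1/858
Σ_t [0,0]: t=0:+1/14400 = 1/14400
(3j)²=6/143 [(5 1 6; 0 0 0)], sign=+1
Σ_t [0,0]: t=0:+1/725760 = 1/725760
(3j)²=1/286 [(5 1 6; 4 -1 -3)], sign=-1
⇒ 4πI² = 9/143
I = (-1)√(9/143/(4π)) = -0.07076985

-0.070770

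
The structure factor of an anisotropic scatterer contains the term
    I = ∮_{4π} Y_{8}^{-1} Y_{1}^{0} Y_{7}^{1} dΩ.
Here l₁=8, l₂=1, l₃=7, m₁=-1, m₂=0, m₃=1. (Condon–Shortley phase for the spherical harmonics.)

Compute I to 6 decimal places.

-0.242860

Rules hold: Σm=0, L=16 even, 7≤7≤9.
N = 17·3·15 = 765
Δ = 2!·14!·0!/17! = 1/2040
Racah Σ t=1..1: t=1:−1/25401600 = -1/25401600
⇒ 3j(8 1 7; 0 0 0)² = 8/255, sgn +1
Racah Σ t=1..1: t=1:−1/29030400 = -1/29030400
⇒ 3j(8 1 7; -1 0 1)² = 21/680, sgn -1
4πI² = N·(3j₀)²·(3jₘ)² = 63/85
I = -1·√(0.741176/4π) = -0.24285994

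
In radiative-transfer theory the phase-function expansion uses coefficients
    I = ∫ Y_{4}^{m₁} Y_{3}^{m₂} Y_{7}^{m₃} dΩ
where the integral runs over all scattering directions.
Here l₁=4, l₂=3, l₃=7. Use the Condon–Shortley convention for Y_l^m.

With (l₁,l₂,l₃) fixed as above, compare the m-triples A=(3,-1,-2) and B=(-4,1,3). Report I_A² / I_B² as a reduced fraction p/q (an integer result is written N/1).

4/1

Shared (l₁,l₂,l₃)=(4,3,7): N and (l;000)² cancel in I_A²/I_B².
A: Δ = 0!·8!·6!/15! = 1/45045; Racah Σ t=0..0: t=0:+1/241920 = 1/241920; ⇒ 3j(4 3 7; 3 -1 -2)² = 4/1001, sgn -1
B: Δ = 0!·8!·6!/15! = 1/45045; Racah Σ t=0..0: t=0:+1/1935360 = 1/1935360; ⇒ 3j(4 3 7; -4 1 3)² = 1/1001, sgn +1
I_A²/I_B² = (4/1001)/(1/1001) = 4/1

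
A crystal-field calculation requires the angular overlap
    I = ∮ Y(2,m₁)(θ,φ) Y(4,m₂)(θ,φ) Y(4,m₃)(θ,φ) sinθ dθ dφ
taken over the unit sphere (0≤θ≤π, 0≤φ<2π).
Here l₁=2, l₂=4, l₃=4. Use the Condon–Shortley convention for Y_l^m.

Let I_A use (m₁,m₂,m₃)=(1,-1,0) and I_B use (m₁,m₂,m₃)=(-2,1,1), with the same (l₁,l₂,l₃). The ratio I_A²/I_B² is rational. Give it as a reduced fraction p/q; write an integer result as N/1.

l's match ⇒ only the (l;m) 3-j factors differ between A and B.
A: triangle coeff Δ(2,4,4) = 1/13860; Σ_t [0,1]: t=0:+1/72 t=1:−1/96 = 1/288; (3j)²=1/462 [(2 4 4; 1 -1 0)], sign=+1
B: triangle coeff Δ(2,4,4) = 1/13860; Σ_t [2,2]: t=2:+1/144 = 1/144; (3j)²=10/231 [(2 4 4; -2 1 1)], sign=-1
I_A²/I_B² = (1/462)/(10/231) = 1/20

1/20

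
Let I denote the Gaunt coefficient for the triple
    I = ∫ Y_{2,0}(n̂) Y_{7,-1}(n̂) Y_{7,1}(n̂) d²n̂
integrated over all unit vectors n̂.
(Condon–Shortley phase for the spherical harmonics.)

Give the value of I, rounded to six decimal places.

-0.151274

Checks pass: Σm=0; 16 even; l₃=7∈[5,9].
(2·2+1)(2·7+1)(2·7+1) = 1125
Δ: 2! 2! 12! / 17! → 1/185640
sum: t=0:+1/2419200 t=1:−1/518400 t=2:+1/2419200 = -1/907200
3j²(2 7 7; 0 0 0) = Δ·Π!·Σ² = 56/3315  (sign +1)
sum: t=0:+1/2073600 t=1:−1/604800 t=2:+1/3870720 = -53/58060800
3j²(2 7 7; 0 -1 1) = Δ·Π!·Σ² = 2809/185640  (sign -1)
combine: 4πI² = 1125·56/3315·2809/185640 = 14045/48841
take √, sign -1: I = -0.15127378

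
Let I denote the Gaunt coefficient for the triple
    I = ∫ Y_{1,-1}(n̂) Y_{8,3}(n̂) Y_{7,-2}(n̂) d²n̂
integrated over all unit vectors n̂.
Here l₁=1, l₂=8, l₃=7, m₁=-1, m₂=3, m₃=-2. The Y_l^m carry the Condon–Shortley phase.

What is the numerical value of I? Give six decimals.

m-sum 0 ✓  L=16 even ✓  7≤7≤9 ✓
Π(2lᵢ+1) = 3×17×15 = 765
triangle coeff Δ(1,8,7) = 1/2040
Σ_t [1,1]: t=1:−1/25401600 = -1/25401600
(3j)²=8/255 [(1 8 7; 0 0 0)], sign=+1
Σ_t [2,2]: t=2:+1/87091200 = 1/87091200
(3j)²=11/408 [(1 8 7; -1 3 -2)], sign=-1
⇒ 4πI² = 11/17
I = (-1)√(11/17/(4π)) = -0.22691696

-0.226917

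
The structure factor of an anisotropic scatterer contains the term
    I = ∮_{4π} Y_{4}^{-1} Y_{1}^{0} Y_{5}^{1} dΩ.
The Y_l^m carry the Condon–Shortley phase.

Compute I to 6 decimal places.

m-sum 0 ✓  L=10 even ✓  3≤5≤5 ✓
Π(2lᵢ+1) = 9×3×11 = 297
triangle coeff Δ(4,1,5) = 1/495
Σ_t [0,0]: t=0:+1/576 = 1/576
(3j)²=5/99 [(4 1 5; 0 0 0)], sign=-1
Σ_t [0,0]: t=0:+1/720 = 1/720
(3j)²=8/165 [(4 1 5; -1 0 1)], sign=+1
⇒ 4πI² = 8/11
I = (-1)√(8/11/(4π)) = -0.24057125

-0.240571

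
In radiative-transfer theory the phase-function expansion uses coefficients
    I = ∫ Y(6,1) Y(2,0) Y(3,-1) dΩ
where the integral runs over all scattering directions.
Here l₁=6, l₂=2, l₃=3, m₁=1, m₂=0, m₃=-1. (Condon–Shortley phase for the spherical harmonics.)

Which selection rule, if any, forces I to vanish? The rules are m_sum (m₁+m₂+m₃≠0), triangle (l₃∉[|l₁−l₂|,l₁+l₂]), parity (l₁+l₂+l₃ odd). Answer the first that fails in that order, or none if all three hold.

Σmᵢ = 0  ✓
l₃∈[|l₁−l₂|,l₁+l₂]=[4,8], have l₃=3  ✗
Σlᵢ = 11 ⇒ odd

triangle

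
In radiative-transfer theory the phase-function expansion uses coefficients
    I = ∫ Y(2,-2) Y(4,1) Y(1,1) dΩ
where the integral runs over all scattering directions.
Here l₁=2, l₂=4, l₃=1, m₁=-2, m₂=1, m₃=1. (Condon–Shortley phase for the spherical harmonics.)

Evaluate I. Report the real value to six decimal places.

triangle: need 2≤l₃≤6, have 1; I=0

0.000000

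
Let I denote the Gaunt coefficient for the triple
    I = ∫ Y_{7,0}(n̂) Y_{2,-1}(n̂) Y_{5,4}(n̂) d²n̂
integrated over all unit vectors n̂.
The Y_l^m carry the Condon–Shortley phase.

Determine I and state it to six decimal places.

0.000000

0 − 1 + 4 = 3 ≠ 0: azimuthal integral kills it; I = 0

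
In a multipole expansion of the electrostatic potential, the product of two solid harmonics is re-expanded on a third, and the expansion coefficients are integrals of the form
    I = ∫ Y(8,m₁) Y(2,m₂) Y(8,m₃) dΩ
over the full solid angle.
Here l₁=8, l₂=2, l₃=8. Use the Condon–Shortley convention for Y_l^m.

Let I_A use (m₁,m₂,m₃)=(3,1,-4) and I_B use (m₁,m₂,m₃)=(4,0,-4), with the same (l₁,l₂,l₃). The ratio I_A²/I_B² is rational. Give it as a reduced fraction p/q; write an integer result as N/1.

Same 8,2,8: normalisation and zero-m 3j drop out of the ratio.
A: Δ: 2! 14! 2! / 19! → 1/348840; sum: t=1:−1/174182400 t=2:+1/479001600 = -1/273715200; 3j²(8 2 8; 3 1 -4) = Δ·Π!·Σ² = 49/3876  (sign -1)
B: Δ: 2! 14! 2! / 19! → 1/348840; sum: t=0:+1/348364800 t=1:−1/239500800 t=2:+1/3832012800 = -1/958003200; 3j²(8 2 8; 4 0 -4) = Δ·Π!·Σ² = 8/4845  (sign -1)
I_A²/I_B² = (49/3876)/(8/4845) = 245/32

245/32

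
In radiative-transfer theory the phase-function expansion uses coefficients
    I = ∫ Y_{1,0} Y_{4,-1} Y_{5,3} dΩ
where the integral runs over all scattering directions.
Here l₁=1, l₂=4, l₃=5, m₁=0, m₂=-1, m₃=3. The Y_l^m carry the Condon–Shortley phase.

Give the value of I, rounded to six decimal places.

0.000000

0 − 1 + 3 = 2 ≠ 0: azimuthal integral kills it; I = 0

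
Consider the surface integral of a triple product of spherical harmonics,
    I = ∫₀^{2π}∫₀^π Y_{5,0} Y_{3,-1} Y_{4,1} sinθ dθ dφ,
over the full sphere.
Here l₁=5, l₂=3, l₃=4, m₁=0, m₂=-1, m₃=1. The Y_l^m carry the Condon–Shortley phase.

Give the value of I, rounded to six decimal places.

-0.009577

m-sum 0 ✓  L=12 even ✓  2≤4≤8 ✓
Π(2lᵢ+1) = 11×7×9 = 693
triangle coeff Δ(5,3,4) = 1/180180
Σ_t [1,3]: t=1:−1/576 t=2:+1/144 t=3:−1/576 = 1/288
(3j)²=20/1001 [(5 3 4; 0 0 0)], sign=+1
Σ_t [0,2]: t=0:+1/5760 t=1:−1/288 t=2:+1/288 = 1/5760
(3j)²=1/12012 [(5 3 4; 0 -1 1)], sign=-1
⇒ 4πI² = 15/13013
I = (-1)√(15/13013/(4π)) = -0.00957750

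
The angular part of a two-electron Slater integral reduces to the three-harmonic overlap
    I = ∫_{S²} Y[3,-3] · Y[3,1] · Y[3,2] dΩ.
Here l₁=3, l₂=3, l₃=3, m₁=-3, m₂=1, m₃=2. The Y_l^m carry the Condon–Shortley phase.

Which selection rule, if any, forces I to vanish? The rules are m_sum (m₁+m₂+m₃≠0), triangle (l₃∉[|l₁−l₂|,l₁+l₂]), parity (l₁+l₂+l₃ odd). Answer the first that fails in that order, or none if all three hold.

m₁+m₂+m₃ = -3 + 1 + 2 = 0  ✓
triangle: |3−3|=0 ≤ l₃=3 ≤ 3+3=6  ✓
parity: l₁+l₂+l₃ = 9 is odd  ✗

parity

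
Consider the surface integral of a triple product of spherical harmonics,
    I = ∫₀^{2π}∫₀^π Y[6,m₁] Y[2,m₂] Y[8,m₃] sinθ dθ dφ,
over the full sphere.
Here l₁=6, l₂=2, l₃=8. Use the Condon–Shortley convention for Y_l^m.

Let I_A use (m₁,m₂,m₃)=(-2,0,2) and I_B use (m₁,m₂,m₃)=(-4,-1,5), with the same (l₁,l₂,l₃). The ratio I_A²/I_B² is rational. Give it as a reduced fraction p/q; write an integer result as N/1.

Same 6,2,8: normalisation and zero-m 3j drop out of the ratio.
A: Δ: 0! 12! 4! / 17! → 1/30940; sum: t=0:+1/3870720 = 1/3870720; 3j²(6 2 8; -2 0 2) = Δ·Π!·Σ² = 135/6188  (sign +1)
B: Δ: 0! 12! 4! / 17! → 1/30940; sum: t=0:+1/43545600 = 1/43545600; 3j²(6 2 8; -4 -1 5) = Δ·Π!·Σ² = 33/1190  (sign -1)
I_A²/I_B² = (135/6188)/(33/1190) = 225/286

225/286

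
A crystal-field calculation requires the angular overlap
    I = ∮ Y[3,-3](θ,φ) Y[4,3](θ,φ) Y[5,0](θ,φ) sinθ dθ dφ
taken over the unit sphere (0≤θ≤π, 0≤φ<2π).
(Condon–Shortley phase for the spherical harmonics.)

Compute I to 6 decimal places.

Checks pass: Σm=0; 12 even; l₃=5∈[1,7].
(2·3+1)(2·4+1)(2·5+1) = 693
Δ: 2! 4! 6! / 13! → 1/180180
sum: t=0:+1/576 t=1:−1/144 t=2:+1/576 = -1/288
3j²(3 4 5; 0 0 0) = Δ·Π!·Σ² = 20/1001  (sign +1)
sum: t=2:+1/5760 = 1/5760
3j²(3 4 5; -3 3 0) = Δ·Π!·Σ² = 5/572  (sign -1)
combine: 4πI² = 693·20/1001·5/572 = 225/1859
take √, sign -1: I = -0.09814013

-0.098140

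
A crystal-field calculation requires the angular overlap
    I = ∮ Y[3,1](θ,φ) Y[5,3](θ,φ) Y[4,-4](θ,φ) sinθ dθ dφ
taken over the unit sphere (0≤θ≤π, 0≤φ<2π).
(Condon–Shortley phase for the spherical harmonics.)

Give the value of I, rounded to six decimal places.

Checks pass: Σm=0; 12 even; l₃=4∈[2,8].
(2·3+1)(2·5+1)(2·4+1) = 693
Δ: 4! 2! 6! / 13! → 1/180180
sum: t=1:−1/576 t=2:+1/144 t=3:−1/576 = 1/288
3j²(3 5 4; 0 0 0) = Δ·Π!·Σ² = 20/1001  (sign +1)
sum: t=2:+1/5760 = 1/5760
3j²(3 5 4; 1 3 -4) = Δ·Π!·Σ² = 56/2145  (sign +1)
combine: 4πI² = 693·20/1001·56/2145 = 672/1859
take √, sign +1: I = 0.16960553

0.169606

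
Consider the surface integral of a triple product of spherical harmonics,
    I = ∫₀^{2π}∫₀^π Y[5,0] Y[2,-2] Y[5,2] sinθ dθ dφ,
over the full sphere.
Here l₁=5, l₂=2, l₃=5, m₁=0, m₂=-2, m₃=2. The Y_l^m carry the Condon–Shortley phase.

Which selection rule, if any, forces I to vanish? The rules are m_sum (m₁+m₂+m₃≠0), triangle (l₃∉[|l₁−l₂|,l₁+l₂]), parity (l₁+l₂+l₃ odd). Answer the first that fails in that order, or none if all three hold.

none

m₁+m₂+m₃ = 0 − 2 + 2 = 0  ✓
triangle: |5−2|=3 ≤ l₃=5 ≤ 5+2=7  ✓
parity: l₁+l₂+l₃ = 12 is even  ✓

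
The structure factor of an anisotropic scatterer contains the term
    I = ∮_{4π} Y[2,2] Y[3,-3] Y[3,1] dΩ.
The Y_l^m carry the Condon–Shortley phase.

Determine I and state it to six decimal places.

Checks pass: Σm=0; 8 even; l₃=3∈[1,5].
(2·2+1)(2·3+1)(2·3+1) = 245
Δ: 2! 2! 4! / 9! → 1/3780
sum: t=0:+1/24 t=1:−1/4 t=2:+1/24 = -1/6
3j²(2 3 3; 0 0 0) = Δ·Π!·Σ² = 4/105  (sign +1)
sum: t=0:+1/96 = 1/96
3j²(2 3 3; 2 -3 1) = Δ·Π!·Σ² = 1/42  (sign +1)
combine: 4πI² = 245·4/105·1/42 = 2/9
take √, sign +1: I = 0.13298076

0.132981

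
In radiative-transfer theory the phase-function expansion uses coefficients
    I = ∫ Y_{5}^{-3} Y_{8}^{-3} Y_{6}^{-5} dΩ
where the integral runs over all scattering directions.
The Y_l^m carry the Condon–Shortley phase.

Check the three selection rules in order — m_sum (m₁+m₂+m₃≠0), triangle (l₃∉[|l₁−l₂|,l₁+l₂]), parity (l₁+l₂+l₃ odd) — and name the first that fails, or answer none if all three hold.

m_sum

m₁+m₂+m₃ = -3 − 3 − 5 = -11  ✗
triangle: |5−8|=3 ≤ l₃=6 ≤ 5+8=13
parity: l₁+l₂+l₃ = 19 is odd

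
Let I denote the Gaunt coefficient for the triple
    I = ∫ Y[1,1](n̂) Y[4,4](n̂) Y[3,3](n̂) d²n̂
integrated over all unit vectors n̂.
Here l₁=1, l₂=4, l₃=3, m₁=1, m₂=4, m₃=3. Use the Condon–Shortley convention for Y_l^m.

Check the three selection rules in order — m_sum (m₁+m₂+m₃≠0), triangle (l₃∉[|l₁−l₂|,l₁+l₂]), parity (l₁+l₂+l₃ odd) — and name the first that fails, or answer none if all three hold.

m_sum

m₁+m₂+m₃ = 1 + 4 + 3 = 8  ✗
triangle: |1−4|=3 ≤ l₃=3 ≤ 1+4=5
parity: l₁+l₂+l₃ = 8 is even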